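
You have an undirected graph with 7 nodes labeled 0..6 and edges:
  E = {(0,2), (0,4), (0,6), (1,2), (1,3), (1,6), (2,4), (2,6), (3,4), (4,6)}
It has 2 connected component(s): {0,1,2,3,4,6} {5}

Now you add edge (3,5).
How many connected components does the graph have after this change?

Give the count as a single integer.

Initial component count: 2
Add (3,5): merges two components. Count decreases: 2 -> 1.
New component count: 1

Answer: 1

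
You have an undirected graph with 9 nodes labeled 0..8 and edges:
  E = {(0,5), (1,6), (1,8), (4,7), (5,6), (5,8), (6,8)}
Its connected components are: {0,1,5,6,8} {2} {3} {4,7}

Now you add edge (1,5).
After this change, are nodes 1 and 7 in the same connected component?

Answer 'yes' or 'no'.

Initial components: {0,1,5,6,8} {2} {3} {4,7}
Adding edge (1,5): both already in same component {0,1,5,6,8}. No change.
New components: {0,1,5,6,8} {2} {3} {4,7}
Are 1 and 7 in the same component? no

Answer: no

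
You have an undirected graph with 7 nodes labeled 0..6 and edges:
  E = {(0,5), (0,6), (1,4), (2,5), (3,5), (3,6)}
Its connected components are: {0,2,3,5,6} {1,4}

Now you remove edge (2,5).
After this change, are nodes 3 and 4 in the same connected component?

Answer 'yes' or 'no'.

Answer: no

Derivation:
Initial components: {0,2,3,5,6} {1,4}
Removing edge (2,5): it was a bridge — component count 2 -> 3.
New components: {0,3,5,6} {1,4} {2}
Are 3 and 4 in the same component? no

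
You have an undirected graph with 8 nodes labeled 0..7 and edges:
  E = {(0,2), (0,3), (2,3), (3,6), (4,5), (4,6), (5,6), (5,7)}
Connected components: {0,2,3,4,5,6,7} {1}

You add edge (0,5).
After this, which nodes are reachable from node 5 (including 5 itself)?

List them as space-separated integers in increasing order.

Answer: 0 2 3 4 5 6 7

Derivation:
Before: nodes reachable from 5: {0,2,3,4,5,6,7}
Adding (0,5): both endpoints already in same component. Reachability from 5 unchanged.
After: nodes reachable from 5: {0,2,3,4,5,6,7}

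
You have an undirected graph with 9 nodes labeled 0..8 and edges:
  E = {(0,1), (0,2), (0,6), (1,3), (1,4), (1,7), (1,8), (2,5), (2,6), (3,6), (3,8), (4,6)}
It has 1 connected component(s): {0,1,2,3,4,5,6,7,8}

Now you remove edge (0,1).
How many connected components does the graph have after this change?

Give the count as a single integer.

Initial component count: 1
Remove (0,1): not a bridge. Count unchanged: 1.
  After removal, components: {0,1,2,3,4,5,6,7,8}
New component count: 1

Answer: 1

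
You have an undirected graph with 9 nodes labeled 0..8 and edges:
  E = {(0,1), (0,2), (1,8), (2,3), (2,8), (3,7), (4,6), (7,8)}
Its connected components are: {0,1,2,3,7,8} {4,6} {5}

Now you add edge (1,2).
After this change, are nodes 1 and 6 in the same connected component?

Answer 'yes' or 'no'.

Initial components: {0,1,2,3,7,8} {4,6} {5}
Adding edge (1,2): both already in same component {0,1,2,3,7,8}. No change.
New components: {0,1,2,3,7,8} {4,6} {5}
Are 1 and 6 in the same component? no

Answer: no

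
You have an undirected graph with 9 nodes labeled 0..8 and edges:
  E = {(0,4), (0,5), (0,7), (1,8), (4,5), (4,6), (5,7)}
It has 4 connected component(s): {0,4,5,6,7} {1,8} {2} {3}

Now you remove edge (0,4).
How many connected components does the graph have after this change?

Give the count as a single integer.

Answer: 4

Derivation:
Initial component count: 4
Remove (0,4): not a bridge. Count unchanged: 4.
  After removal, components: {0,4,5,6,7} {1,8} {2} {3}
New component count: 4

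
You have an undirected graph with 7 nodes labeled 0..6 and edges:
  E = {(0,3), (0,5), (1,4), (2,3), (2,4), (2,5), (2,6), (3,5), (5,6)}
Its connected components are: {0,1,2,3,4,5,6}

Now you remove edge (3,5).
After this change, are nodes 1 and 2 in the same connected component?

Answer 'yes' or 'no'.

Answer: yes

Derivation:
Initial components: {0,1,2,3,4,5,6}
Removing edge (3,5): not a bridge — component count unchanged at 1.
New components: {0,1,2,3,4,5,6}
Are 1 and 2 in the same component? yes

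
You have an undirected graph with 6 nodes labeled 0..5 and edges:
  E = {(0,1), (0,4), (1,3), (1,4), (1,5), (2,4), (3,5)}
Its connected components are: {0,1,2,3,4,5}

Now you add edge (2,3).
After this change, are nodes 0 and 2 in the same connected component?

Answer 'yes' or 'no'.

Answer: yes

Derivation:
Initial components: {0,1,2,3,4,5}
Adding edge (2,3): both already in same component {0,1,2,3,4,5}. No change.
New components: {0,1,2,3,4,5}
Are 0 and 2 in the same component? yes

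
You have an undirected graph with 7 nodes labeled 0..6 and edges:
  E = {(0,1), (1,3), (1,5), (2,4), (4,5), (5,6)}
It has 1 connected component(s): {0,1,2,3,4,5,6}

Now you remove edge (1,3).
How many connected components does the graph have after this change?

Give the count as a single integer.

Answer: 2

Derivation:
Initial component count: 1
Remove (1,3): it was a bridge. Count increases: 1 -> 2.
  After removal, components: {0,1,2,4,5,6} {3}
New component count: 2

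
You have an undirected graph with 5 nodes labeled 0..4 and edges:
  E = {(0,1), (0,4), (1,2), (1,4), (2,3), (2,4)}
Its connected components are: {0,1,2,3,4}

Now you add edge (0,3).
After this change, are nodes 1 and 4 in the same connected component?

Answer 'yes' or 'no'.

Initial components: {0,1,2,3,4}
Adding edge (0,3): both already in same component {0,1,2,3,4}. No change.
New components: {0,1,2,3,4}
Are 1 and 4 in the same component? yes

Answer: yes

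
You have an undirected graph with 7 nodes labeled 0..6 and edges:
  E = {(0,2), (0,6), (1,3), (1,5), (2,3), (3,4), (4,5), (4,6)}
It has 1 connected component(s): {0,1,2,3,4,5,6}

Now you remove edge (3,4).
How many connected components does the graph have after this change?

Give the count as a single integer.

Initial component count: 1
Remove (3,4): not a bridge. Count unchanged: 1.
  After removal, components: {0,1,2,3,4,5,6}
New component count: 1

Answer: 1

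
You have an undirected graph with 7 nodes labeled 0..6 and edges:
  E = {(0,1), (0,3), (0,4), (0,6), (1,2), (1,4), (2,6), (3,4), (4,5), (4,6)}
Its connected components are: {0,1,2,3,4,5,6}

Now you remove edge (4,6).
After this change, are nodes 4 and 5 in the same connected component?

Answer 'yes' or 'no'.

Answer: yes

Derivation:
Initial components: {0,1,2,3,4,5,6}
Removing edge (4,6): not a bridge — component count unchanged at 1.
New components: {0,1,2,3,4,5,6}
Are 4 and 5 in the same component? yes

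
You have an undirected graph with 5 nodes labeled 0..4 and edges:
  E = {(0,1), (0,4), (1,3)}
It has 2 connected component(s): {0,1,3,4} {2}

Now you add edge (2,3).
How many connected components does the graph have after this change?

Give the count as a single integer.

Answer: 1

Derivation:
Initial component count: 2
Add (2,3): merges two components. Count decreases: 2 -> 1.
New component count: 1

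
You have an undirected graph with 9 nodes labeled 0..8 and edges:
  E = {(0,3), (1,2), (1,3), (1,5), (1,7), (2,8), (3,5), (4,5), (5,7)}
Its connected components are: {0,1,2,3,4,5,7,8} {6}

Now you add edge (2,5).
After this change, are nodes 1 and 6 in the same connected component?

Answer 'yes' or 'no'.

Initial components: {0,1,2,3,4,5,7,8} {6}
Adding edge (2,5): both already in same component {0,1,2,3,4,5,7,8}. No change.
New components: {0,1,2,3,4,5,7,8} {6}
Are 1 and 6 in the same component? no

Answer: no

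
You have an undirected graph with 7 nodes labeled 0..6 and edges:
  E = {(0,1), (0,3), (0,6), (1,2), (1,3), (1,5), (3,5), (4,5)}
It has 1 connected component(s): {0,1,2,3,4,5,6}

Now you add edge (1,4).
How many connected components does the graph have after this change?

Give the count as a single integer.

Initial component count: 1
Add (1,4): endpoints already in same component. Count unchanged: 1.
New component count: 1

Answer: 1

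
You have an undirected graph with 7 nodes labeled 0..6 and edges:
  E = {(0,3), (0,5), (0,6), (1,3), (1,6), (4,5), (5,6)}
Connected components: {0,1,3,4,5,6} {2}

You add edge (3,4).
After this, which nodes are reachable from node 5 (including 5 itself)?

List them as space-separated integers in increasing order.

Answer: 0 1 3 4 5 6

Derivation:
Before: nodes reachable from 5: {0,1,3,4,5,6}
Adding (3,4): both endpoints already in same component. Reachability from 5 unchanged.
After: nodes reachable from 5: {0,1,3,4,5,6}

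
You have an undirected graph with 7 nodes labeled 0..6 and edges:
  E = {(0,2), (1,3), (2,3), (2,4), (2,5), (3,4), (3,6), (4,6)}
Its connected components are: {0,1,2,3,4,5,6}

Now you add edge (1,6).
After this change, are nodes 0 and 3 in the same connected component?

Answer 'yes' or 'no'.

Initial components: {0,1,2,3,4,5,6}
Adding edge (1,6): both already in same component {0,1,2,3,4,5,6}. No change.
New components: {0,1,2,3,4,5,6}
Are 0 and 3 in the same component? yes

Answer: yes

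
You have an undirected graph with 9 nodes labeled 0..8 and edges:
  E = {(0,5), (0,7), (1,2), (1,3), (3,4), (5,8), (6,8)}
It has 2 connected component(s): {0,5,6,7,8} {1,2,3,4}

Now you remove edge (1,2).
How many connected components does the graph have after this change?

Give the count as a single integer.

Answer: 3

Derivation:
Initial component count: 2
Remove (1,2): it was a bridge. Count increases: 2 -> 3.
  After removal, components: {0,5,6,7,8} {1,3,4} {2}
New component count: 3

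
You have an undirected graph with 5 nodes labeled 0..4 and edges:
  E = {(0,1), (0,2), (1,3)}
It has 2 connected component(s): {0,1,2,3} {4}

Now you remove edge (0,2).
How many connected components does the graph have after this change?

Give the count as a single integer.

Initial component count: 2
Remove (0,2): it was a bridge. Count increases: 2 -> 3.
  After removal, components: {0,1,3} {2} {4}
New component count: 3

Answer: 3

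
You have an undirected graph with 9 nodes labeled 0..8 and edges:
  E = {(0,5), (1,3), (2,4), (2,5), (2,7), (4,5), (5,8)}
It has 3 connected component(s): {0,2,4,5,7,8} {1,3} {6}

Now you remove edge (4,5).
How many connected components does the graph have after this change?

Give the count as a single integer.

Answer: 3

Derivation:
Initial component count: 3
Remove (4,5): not a bridge. Count unchanged: 3.
  After removal, components: {0,2,4,5,7,8} {1,3} {6}
New component count: 3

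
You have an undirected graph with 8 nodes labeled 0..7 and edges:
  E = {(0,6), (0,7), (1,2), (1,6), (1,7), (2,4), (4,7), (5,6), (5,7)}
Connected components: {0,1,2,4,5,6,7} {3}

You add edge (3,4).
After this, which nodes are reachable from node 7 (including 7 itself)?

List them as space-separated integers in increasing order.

Answer: 0 1 2 3 4 5 6 7

Derivation:
Before: nodes reachable from 7: {0,1,2,4,5,6,7}
Adding (3,4): merges 7's component with another. Reachability grows.
After: nodes reachable from 7: {0,1,2,3,4,5,6,7}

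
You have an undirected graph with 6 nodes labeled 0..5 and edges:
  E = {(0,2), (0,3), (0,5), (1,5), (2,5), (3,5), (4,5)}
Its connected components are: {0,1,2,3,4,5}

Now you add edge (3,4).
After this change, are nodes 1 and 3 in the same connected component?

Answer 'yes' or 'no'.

Answer: yes

Derivation:
Initial components: {0,1,2,3,4,5}
Adding edge (3,4): both already in same component {0,1,2,3,4,5}. No change.
New components: {0,1,2,3,4,5}
Are 1 and 3 in the same component? yes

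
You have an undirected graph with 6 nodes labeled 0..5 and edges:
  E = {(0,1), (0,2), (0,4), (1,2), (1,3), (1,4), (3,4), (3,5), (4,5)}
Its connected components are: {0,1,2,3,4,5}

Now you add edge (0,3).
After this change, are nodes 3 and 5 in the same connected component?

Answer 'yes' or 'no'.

Answer: yes

Derivation:
Initial components: {0,1,2,3,4,5}
Adding edge (0,3): both already in same component {0,1,2,3,4,5}. No change.
New components: {0,1,2,3,4,5}
Are 3 and 5 in the same component? yes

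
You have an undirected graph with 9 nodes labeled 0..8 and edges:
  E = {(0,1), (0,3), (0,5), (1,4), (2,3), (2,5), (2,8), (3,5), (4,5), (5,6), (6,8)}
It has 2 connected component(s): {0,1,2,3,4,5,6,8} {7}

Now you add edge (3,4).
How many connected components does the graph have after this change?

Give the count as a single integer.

Initial component count: 2
Add (3,4): endpoints already in same component. Count unchanged: 2.
New component count: 2

Answer: 2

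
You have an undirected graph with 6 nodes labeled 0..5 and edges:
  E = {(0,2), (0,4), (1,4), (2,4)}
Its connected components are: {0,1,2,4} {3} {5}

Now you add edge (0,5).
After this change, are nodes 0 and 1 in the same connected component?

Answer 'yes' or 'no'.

Initial components: {0,1,2,4} {3} {5}
Adding edge (0,5): merges {0,1,2,4} and {5}.
New components: {0,1,2,4,5} {3}
Are 0 and 1 in the same component? yes

Answer: yes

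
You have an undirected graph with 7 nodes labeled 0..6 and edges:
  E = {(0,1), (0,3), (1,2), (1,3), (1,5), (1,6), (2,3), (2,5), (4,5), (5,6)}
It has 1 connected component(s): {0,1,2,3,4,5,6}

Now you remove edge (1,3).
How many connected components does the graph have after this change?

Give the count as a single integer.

Answer: 1

Derivation:
Initial component count: 1
Remove (1,3): not a bridge. Count unchanged: 1.
  After removal, components: {0,1,2,3,4,5,6}
New component count: 1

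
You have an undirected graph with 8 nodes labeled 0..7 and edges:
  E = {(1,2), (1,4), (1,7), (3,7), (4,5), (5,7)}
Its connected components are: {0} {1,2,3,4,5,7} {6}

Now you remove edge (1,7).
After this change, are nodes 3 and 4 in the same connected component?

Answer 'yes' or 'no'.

Answer: yes

Derivation:
Initial components: {0} {1,2,3,4,5,7} {6}
Removing edge (1,7): not a bridge — component count unchanged at 3.
New components: {0} {1,2,3,4,5,7} {6}
Are 3 and 4 in the same component? yes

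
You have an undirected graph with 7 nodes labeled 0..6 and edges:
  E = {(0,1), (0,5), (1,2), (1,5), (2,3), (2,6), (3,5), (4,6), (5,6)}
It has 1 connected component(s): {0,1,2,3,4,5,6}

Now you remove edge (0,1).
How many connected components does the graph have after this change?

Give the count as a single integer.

Answer: 1

Derivation:
Initial component count: 1
Remove (0,1): not a bridge. Count unchanged: 1.
  After removal, components: {0,1,2,3,4,5,6}
New component count: 1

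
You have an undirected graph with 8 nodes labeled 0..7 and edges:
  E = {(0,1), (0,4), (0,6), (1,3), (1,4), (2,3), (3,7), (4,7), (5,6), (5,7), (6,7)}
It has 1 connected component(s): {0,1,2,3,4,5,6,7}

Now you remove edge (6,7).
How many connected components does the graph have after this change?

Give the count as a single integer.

Initial component count: 1
Remove (6,7): not a bridge. Count unchanged: 1.
  After removal, components: {0,1,2,3,4,5,6,7}
New component count: 1

Answer: 1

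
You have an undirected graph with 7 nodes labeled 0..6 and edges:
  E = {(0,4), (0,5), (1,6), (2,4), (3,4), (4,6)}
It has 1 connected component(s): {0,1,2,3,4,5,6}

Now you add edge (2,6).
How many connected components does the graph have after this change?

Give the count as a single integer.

Answer: 1

Derivation:
Initial component count: 1
Add (2,6): endpoints already in same component. Count unchanged: 1.
New component count: 1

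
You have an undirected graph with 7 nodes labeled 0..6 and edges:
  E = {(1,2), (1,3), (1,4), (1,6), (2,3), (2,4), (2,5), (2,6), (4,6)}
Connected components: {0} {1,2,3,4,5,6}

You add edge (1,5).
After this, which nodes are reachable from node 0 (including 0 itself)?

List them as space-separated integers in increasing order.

Answer: 0

Derivation:
Before: nodes reachable from 0: {0}
Adding (1,5): both endpoints already in same component. Reachability from 0 unchanged.
After: nodes reachable from 0: {0}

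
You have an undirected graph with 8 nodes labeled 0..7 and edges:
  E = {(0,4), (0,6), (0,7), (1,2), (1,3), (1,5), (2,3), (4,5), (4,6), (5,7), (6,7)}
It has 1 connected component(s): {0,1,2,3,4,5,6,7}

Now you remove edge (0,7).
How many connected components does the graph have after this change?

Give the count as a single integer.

Answer: 1

Derivation:
Initial component count: 1
Remove (0,7): not a bridge. Count unchanged: 1.
  After removal, components: {0,1,2,3,4,5,6,7}
New component count: 1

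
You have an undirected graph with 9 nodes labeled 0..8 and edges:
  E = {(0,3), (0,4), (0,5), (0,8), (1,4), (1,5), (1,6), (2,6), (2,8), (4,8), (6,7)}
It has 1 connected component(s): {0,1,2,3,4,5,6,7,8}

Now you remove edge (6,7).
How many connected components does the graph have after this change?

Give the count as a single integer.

Initial component count: 1
Remove (6,7): it was a bridge. Count increases: 1 -> 2.
  After removal, components: {0,1,2,3,4,5,6,8} {7}
New component count: 2

Answer: 2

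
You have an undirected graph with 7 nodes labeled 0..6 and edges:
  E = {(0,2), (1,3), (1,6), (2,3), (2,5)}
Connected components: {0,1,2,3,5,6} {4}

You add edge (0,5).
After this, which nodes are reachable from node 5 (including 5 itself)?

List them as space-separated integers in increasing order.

Answer: 0 1 2 3 5 6

Derivation:
Before: nodes reachable from 5: {0,1,2,3,5,6}
Adding (0,5): both endpoints already in same component. Reachability from 5 unchanged.
After: nodes reachable from 5: {0,1,2,3,5,6}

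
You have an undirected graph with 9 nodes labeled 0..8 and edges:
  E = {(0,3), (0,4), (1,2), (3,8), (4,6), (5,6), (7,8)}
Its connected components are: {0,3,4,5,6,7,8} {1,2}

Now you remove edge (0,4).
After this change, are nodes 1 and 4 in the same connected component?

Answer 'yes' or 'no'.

Answer: no

Derivation:
Initial components: {0,3,4,5,6,7,8} {1,2}
Removing edge (0,4): it was a bridge — component count 2 -> 3.
New components: {0,3,7,8} {1,2} {4,5,6}
Are 1 and 4 in the same component? no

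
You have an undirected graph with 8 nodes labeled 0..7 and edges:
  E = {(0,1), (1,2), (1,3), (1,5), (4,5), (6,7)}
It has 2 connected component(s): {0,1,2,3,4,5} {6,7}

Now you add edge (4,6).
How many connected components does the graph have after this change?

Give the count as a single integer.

Initial component count: 2
Add (4,6): merges two components. Count decreases: 2 -> 1.
New component count: 1

Answer: 1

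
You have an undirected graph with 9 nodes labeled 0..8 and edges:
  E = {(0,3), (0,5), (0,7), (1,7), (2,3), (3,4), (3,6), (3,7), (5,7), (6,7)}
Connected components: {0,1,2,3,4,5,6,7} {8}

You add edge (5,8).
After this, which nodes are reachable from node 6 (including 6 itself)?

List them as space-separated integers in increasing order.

Before: nodes reachable from 6: {0,1,2,3,4,5,6,7}
Adding (5,8): merges 6's component with another. Reachability grows.
After: nodes reachable from 6: {0,1,2,3,4,5,6,7,8}

Answer: 0 1 2 3 4 5 6 7 8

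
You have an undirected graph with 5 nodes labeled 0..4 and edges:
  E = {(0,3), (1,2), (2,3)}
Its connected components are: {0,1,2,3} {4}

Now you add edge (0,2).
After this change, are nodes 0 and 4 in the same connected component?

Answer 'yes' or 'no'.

Answer: no

Derivation:
Initial components: {0,1,2,3} {4}
Adding edge (0,2): both already in same component {0,1,2,3}. No change.
New components: {0,1,2,3} {4}
Are 0 and 4 in the same component? no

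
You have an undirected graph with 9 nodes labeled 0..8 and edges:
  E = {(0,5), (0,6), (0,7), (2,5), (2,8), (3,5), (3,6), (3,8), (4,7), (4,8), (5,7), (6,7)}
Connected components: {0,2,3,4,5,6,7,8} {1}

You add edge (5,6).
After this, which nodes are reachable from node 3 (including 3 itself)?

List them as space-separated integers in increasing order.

Answer: 0 2 3 4 5 6 7 8

Derivation:
Before: nodes reachable from 3: {0,2,3,4,5,6,7,8}
Adding (5,6): both endpoints already in same component. Reachability from 3 unchanged.
After: nodes reachable from 3: {0,2,3,4,5,6,7,8}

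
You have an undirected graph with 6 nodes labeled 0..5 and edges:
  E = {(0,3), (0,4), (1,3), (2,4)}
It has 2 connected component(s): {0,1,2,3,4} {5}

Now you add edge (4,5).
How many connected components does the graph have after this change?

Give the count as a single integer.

Answer: 1

Derivation:
Initial component count: 2
Add (4,5): merges two components. Count decreases: 2 -> 1.
New component count: 1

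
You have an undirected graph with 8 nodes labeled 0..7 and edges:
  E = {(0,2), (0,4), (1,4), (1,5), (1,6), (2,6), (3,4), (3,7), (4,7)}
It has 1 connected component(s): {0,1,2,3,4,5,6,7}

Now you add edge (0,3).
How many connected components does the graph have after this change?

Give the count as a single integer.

Answer: 1

Derivation:
Initial component count: 1
Add (0,3): endpoints already in same component. Count unchanged: 1.
New component count: 1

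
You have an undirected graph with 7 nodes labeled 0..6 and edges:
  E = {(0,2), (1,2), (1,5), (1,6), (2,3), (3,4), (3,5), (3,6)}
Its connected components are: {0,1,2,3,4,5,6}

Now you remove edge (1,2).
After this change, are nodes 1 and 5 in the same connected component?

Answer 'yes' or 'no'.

Initial components: {0,1,2,3,4,5,6}
Removing edge (1,2): not a bridge — component count unchanged at 1.
New components: {0,1,2,3,4,5,6}
Are 1 and 5 in the same component? yes

Answer: yes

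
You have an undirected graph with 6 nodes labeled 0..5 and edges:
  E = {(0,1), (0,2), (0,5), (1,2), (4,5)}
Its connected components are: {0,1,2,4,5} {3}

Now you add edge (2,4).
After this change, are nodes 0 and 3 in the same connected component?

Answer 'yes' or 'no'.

Initial components: {0,1,2,4,5} {3}
Adding edge (2,4): both already in same component {0,1,2,4,5}. No change.
New components: {0,1,2,4,5} {3}
Are 0 and 3 in the same component? no

Answer: no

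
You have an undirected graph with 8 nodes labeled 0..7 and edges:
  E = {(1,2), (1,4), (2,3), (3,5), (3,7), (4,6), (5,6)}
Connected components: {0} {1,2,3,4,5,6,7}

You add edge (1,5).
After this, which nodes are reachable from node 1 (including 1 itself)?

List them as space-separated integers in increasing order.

Answer: 1 2 3 4 5 6 7

Derivation:
Before: nodes reachable from 1: {1,2,3,4,5,6,7}
Adding (1,5): both endpoints already in same component. Reachability from 1 unchanged.
After: nodes reachable from 1: {1,2,3,4,5,6,7}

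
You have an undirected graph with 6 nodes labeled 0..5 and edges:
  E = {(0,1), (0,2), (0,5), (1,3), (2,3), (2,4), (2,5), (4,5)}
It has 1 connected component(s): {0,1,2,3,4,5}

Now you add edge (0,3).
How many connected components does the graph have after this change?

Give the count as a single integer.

Answer: 1

Derivation:
Initial component count: 1
Add (0,3): endpoints already in same component. Count unchanged: 1.
New component count: 1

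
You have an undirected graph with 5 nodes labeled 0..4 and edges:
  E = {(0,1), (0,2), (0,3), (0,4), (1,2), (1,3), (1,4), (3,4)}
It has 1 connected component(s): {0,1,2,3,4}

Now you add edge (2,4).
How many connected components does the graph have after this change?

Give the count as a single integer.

Initial component count: 1
Add (2,4): endpoints already in same component. Count unchanged: 1.
New component count: 1

Answer: 1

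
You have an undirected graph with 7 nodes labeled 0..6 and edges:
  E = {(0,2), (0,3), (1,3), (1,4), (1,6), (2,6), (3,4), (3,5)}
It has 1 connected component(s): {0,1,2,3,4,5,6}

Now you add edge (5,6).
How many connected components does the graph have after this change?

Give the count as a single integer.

Answer: 1

Derivation:
Initial component count: 1
Add (5,6): endpoints already in same component. Count unchanged: 1.
New component count: 1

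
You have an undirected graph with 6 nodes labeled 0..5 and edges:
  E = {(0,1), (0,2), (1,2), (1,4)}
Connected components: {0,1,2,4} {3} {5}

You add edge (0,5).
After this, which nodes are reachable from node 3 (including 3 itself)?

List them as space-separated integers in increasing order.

Answer: 3

Derivation:
Before: nodes reachable from 3: {3}
Adding (0,5): merges two components, but neither contains 3. Reachability from 3 unchanged.
After: nodes reachable from 3: {3}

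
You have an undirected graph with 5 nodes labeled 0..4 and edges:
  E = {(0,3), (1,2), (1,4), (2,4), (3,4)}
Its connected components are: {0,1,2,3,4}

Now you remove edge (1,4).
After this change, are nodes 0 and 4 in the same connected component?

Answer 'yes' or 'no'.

Initial components: {0,1,2,3,4}
Removing edge (1,4): not a bridge — component count unchanged at 1.
New components: {0,1,2,3,4}
Are 0 and 4 in the same component? yes

Answer: yes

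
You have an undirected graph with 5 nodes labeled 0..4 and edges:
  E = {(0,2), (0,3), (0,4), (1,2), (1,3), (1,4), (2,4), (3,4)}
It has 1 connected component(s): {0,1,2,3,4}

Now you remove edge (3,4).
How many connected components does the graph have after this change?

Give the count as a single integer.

Initial component count: 1
Remove (3,4): not a bridge. Count unchanged: 1.
  After removal, components: {0,1,2,3,4}
New component count: 1

Answer: 1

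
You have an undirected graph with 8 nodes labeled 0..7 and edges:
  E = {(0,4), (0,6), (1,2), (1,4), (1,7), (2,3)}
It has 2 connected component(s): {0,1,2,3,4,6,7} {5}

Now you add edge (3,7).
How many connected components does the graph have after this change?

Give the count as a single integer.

Answer: 2

Derivation:
Initial component count: 2
Add (3,7): endpoints already in same component. Count unchanged: 2.
New component count: 2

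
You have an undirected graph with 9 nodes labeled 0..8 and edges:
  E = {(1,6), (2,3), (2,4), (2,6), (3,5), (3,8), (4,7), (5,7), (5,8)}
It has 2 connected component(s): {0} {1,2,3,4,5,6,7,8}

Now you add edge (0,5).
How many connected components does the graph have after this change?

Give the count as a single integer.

Answer: 1

Derivation:
Initial component count: 2
Add (0,5): merges two components. Count decreases: 2 -> 1.
New component count: 1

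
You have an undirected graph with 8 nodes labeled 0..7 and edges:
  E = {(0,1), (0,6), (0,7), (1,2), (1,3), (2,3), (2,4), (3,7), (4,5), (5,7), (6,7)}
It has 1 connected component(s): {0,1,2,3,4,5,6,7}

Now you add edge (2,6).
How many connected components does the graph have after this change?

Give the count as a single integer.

Initial component count: 1
Add (2,6): endpoints already in same component. Count unchanged: 1.
New component count: 1

Answer: 1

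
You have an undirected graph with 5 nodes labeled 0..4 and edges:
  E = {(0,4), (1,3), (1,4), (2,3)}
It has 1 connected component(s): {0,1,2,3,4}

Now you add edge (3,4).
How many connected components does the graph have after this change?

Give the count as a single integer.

Initial component count: 1
Add (3,4): endpoints already in same component. Count unchanged: 1.
New component count: 1

Answer: 1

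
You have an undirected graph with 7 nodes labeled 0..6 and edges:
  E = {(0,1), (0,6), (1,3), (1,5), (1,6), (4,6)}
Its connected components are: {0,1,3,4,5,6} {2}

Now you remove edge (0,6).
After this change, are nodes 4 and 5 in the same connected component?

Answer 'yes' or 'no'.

Answer: yes

Derivation:
Initial components: {0,1,3,4,5,6} {2}
Removing edge (0,6): not a bridge — component count unchanged at 2.
New components: {0,1,3,4,5,6} {2}
Are 4 and 5 in the same component? yes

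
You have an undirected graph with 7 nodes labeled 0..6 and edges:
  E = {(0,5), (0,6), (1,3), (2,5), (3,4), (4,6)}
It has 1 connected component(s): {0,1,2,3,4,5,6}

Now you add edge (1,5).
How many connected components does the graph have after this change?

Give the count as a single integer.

Answer: 1

Derivation:
Initial component count: 1
Add (1,5): endpoints already in same component. Count unchanged: 1.
New component count: 1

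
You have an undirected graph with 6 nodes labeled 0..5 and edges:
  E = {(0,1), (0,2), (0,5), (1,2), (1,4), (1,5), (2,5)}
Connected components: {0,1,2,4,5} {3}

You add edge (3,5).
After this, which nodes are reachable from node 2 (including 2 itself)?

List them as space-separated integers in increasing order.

Answer: 0 1 2 3 4 5

Derivation:
Before: nodes reachable from 2: {0,1,2,4,5}
Adding (3,5): merges 2's component with another. Reachability grows.
After: nodes reachable from 2: {0,1,2,3,4,5}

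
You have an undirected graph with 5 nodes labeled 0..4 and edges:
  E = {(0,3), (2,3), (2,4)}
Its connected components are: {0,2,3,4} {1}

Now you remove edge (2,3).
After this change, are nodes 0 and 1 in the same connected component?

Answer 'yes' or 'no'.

Answer: no

Derivation:
Initial components: {0,2,3,4} {1}
Removing edge (2,3): it was a bridge — component count 2 -> 3.
New components: {0,3} {1} {2,4}
Are 0 and 1 in the same component? no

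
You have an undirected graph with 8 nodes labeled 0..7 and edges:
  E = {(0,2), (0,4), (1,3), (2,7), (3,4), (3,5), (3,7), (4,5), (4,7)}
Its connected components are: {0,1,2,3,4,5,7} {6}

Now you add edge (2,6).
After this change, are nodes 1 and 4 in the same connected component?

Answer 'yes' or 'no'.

Answer: yes

Derivation:
Initial components: {0,1,2,3,4,5,7} {6}
Adding edge (2,6): merges {0,1,2,3,4,5,7} and {6}.
New components: {0,1,2,3,4,5,6,7}
Are 1 and 4 in the same component? yes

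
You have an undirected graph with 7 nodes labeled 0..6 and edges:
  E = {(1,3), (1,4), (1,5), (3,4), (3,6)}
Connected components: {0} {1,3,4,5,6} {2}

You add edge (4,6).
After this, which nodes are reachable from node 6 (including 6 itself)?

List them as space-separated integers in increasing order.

Answer: 1 3 4 5 6

Derivation:
Before: nodes reachable from 6: {1,3,4,5,6}
Adding (4,6): both endpoints already in same component. Reachability from 6 unchanged.
After: nodes reachable from 6: {1,3,4,5,6}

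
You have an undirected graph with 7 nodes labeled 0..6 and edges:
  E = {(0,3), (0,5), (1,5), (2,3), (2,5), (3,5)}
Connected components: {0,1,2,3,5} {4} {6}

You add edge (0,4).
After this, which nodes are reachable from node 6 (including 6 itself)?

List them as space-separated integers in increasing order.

Before: nodes reachable from 6: {6}
Adding (0,4): merges two components, but neither contains 6. Reachability from 6 unchanged.
After: nodes reachable from 6: {6}

Answer: 6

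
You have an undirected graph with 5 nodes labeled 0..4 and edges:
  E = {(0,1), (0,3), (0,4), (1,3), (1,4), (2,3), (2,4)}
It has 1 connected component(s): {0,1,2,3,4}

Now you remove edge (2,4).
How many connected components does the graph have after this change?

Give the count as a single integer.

Initial component count: 1
Remove (2,4): not a bridge. Count unchanged: 1.
  After removal, components: {0,1,2,3,4}
New component count: 1

Answer: 1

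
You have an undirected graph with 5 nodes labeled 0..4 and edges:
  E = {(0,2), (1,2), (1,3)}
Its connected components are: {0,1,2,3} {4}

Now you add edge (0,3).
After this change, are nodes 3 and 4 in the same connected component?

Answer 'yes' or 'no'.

Initial components: {0,1,2,3} {4}
Adding edge (0,3): both already in same component {0,1,2,3}. No change.
New components: {0,1,2,3} {4}
Are 3 and 4 in the same component? no

Answer: no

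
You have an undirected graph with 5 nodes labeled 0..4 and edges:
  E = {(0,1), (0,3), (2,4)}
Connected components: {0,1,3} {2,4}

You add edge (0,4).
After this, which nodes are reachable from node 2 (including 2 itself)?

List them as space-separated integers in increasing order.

Answer: 0 1 2 3 4

Derivation:
Before: nodes reachable from 2: {2,4}
Adding (0,4): merges 2's component with another. Reachability grows.
After: nodes reachable from 2: {0,1,2,3,4}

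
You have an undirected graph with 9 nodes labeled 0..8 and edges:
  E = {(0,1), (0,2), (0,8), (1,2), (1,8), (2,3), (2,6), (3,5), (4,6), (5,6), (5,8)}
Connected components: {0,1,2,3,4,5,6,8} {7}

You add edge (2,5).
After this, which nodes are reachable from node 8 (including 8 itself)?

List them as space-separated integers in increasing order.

Answer: 0 1 2 3 4 5 6 8

Derivation:
Before: nodes reachable from 8: {0,1,2,3,4,5,6,8}
Adding (2,5): both endpoints already in same component. Reachability from 8 unchanged.
After: nodes reachable from 8: {0,1,2,3,4,5,6,8}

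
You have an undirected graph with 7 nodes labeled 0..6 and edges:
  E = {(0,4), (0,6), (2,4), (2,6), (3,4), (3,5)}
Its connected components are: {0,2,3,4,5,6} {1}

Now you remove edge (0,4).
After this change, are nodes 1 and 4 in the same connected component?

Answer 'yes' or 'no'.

Initial components: {0,2,3,4,5,6} {1}
Removing edge (0,4): not a bridge — component count unchanged at 2.
New components: {0,2,3,4,5,6} {1}
Are 1 and 4 in the same component? no

Answer: no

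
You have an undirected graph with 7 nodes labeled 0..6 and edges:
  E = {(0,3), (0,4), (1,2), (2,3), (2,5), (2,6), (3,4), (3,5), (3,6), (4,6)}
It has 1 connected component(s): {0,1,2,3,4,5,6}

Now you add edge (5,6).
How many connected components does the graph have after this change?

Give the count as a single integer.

Answer: 1

Derivation:
Initial component count: 1
Add (5,6): endpoints already in same component. Count unchanged: 1.
New component count: 1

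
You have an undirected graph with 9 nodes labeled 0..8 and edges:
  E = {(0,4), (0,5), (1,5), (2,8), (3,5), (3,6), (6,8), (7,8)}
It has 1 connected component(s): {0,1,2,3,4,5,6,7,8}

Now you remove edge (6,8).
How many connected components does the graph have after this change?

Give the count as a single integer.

Initial component count: 1
Remove (6,8): it was a bridge. Count increases: 1 -> 2.
  After removal, components: {0,1,3,4,5,6} {2,7,8}
New component count: 2

Answer: 2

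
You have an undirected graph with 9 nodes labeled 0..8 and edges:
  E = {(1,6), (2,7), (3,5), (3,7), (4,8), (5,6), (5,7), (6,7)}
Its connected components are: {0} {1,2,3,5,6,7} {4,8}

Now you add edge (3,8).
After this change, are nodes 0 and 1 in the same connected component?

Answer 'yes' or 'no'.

Initial components: {0} {1,2,3,5,6,7} {4,8}
Adding edge (3,8): merges {1,2,3,5,6,7} and {4,8}.
New components: {0} {1,2,3,4,5,6,7,8}
Are 0 and 1 in the same component? no

Answer: no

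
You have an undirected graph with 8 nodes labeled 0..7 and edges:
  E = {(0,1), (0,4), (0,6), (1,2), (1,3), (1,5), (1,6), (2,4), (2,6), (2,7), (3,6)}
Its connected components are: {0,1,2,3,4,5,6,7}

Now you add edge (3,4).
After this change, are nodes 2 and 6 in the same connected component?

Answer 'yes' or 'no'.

Answer: yes

Derivation:
Initial components: {0,1,2,3,4,5,6,7}
Adding edge (3,4): both already in same component {0,1,2,3,4,5,6,7}. No change.
New components: {0,1,2,3,4,5,6,7}
Are 2 and 6 in the same component? yes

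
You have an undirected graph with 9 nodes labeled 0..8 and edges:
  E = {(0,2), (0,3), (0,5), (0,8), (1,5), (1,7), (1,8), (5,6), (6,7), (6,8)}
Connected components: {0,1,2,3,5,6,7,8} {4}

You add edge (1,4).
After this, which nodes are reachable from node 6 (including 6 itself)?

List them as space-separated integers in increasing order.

Answer: 0 1 2 3 4 5 6 7 8

Derivation:
Before: nodes reachable from 6: {0,1,2,3,5,6,7,8}
Adding (1,4): merges 6's component with another. Reachability grows.
After: nodes reachable from 6: {0,1,2,3,4,5,6,7,8}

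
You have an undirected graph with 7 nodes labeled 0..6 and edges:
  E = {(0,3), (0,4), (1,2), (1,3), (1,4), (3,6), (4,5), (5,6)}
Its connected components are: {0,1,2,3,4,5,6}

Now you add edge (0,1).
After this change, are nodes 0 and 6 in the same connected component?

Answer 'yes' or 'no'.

Initial components: {0,1,2,3,4,5,6}
Adding edge (0,1): both already in same component {0,1,2,3,4,5,6}. No change.
New components: {0,1,2,3,4,5,6}
Are 0 and 6 in the same component? yes

Answer: yes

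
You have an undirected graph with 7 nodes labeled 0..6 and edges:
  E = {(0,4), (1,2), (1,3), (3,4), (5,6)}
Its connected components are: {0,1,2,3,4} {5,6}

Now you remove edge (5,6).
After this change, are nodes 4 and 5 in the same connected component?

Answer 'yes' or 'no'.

Initial components: {0,1,2,3,4} {5,6}
Removing edge (5,6): it was a bridge — component count 2 -> 3.
New components: {0,1,2,3,4} {5} {6}
Are 4 and 5 in the same component? no

Answer: no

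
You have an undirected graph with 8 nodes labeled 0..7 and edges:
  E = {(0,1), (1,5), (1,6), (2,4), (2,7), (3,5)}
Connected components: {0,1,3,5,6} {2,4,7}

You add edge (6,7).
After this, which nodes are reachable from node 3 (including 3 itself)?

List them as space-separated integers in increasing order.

Answer: 0 1 2 3 4 5 6 7

Derivation:
Before: nodes reachable from 3: {0,1,3,5,6}
Adding (6,7): merges 3's component with another. Reachability grows.
After: nodes reachable from 3: {0,1,2,3,4,5,6,7}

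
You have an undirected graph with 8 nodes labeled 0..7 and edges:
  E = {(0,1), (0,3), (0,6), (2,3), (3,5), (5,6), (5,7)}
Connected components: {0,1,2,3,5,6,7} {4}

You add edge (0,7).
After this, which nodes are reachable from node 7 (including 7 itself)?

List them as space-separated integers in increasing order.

Before: nodes reachable from 7: {0,1,2,3,5,6,7}
Adding (0,7): both endpoints already in same component. Reachability from 7 unchanged.
After: nodes reachable from 7: {0,1,2,3,5,6,7}

Answer: 0 1 2 3 5 6 7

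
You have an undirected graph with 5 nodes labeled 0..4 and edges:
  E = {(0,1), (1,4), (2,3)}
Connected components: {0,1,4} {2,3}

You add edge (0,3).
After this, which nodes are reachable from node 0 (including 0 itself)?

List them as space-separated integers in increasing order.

Before: nodes reachable from 0: {0,1,4}
Adding (0,3): merges 0's component with another. Reachability grows.
After: nodes reachable from 0: {0,1,2,3,4}

Answer: 0 1 2 3 4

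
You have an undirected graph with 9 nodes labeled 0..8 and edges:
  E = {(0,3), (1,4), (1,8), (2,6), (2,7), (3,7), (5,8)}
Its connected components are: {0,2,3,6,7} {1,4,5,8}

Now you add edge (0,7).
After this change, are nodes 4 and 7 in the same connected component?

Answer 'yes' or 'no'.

Answer: no

Derivation:
Initial components: {0,2,3,6,7} {1,4,5,8}
Adding edge (0,7): both already in same component {0,2,3,6,7}. No change.
New components: {0,2,3,6,7} {1,4,5,8}
Are 4 and 7 in the same component? no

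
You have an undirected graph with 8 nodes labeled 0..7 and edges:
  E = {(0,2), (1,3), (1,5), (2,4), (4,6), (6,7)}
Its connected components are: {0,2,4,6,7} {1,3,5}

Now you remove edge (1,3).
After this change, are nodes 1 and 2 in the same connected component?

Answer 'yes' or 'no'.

Initial components: {0,2,4,6,7} {1,3,5}
Removing edge (1,3): it was a bridge — component count 2 -> 3.
New components: {0,2,4,6,7} {1,5} {3}
Are 1 and 2 in the same component? no

Answer: no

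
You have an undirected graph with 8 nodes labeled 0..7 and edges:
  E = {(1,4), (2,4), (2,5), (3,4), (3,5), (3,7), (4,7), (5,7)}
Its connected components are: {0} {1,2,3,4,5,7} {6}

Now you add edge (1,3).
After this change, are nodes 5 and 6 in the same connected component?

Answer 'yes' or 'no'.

Initial components: {0} {1,2,3,4,5,7} {6}
Adding edge (1,3): both already in same component {1,2,3,4,5,7}. No change.
New components: {0} {1,2,3,4,5,7} {6}
Are 5 and 6 in the same component? no

Answer: no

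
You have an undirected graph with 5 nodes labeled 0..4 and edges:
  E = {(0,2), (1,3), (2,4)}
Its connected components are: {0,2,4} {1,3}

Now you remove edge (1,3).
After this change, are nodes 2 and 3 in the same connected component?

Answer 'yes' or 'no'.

Initial components: {0,2,4} {1,3}
Removing edge (1,3): it was a bridge — component count 2 -> 3.
New components: {0,2,4} {1} {3}
Are 2 and 3 in the same component? no

Answer: no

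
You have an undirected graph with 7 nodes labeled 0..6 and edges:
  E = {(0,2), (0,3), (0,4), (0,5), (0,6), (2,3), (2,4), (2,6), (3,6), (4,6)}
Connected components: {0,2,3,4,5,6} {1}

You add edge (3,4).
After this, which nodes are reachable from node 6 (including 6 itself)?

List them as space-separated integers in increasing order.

Before: nodes reachable from 6: {0,2,3,4,5,6}
Adding (3,4): both endpoints already in same component. Reachability from 6 unchanged.
After: nodes reachable from 6: {0,2,3,4,5,6}

Answer: 0 2 3 4 5 6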